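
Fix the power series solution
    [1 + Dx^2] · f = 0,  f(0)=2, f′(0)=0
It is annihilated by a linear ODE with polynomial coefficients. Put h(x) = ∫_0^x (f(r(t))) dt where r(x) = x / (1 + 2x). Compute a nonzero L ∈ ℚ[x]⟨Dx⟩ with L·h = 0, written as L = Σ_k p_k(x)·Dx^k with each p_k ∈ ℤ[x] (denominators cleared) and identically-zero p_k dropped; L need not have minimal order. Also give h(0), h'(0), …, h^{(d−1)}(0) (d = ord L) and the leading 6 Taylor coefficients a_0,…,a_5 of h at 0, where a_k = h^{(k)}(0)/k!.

f: a_k = 2, 0, -1, 0, 1/12, 0, …
f∘r: x↦r, Dx↦Dx/r' in L_f ⇒ L₀.
Integrate: L := L₀·Dx.
L = Dx + (4 + 24·x + 48·x^2 + 32·x^3)·Dx^2 + (1 + 8·x + 24·x^2 + 32·x^3 + 16·x^4)·Dx^3  (order 3).
h: a_k = 0, 2, 0, -1/3, 1, -143/60, …
ICs: h(0) = 0, h′(0) = 2, h′′(0) = 0.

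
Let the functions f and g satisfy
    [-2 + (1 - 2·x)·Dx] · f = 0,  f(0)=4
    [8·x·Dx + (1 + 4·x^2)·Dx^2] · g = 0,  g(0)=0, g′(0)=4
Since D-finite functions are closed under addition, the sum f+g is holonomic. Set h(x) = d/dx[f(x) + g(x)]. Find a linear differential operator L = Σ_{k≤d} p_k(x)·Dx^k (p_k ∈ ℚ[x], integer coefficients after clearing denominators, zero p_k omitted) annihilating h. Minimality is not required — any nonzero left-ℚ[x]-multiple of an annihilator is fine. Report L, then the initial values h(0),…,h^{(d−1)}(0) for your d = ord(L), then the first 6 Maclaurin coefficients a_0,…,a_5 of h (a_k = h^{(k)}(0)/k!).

L = (-8 + 64·x + 96·x^2) + (8 - 8·x + 32·x^2 + 96·x^3)·Dx + (-1 + 16·x^4)·Dx^2  (order 2).
h: a_k = 12, 32, 80, 256, 704, 1536, …
ICs: h(0) = 12, h′(0) = 32.

f: a_k = 4, 8, 16, 32, 64, 128, …
g: a_k = 0, 4, 0, -16/3, 0, 64/5, …
Weyl lclm of L_f,L_g ⇒ L₀ (ord ≤ 3).
Derive L from L₀ (diff closure).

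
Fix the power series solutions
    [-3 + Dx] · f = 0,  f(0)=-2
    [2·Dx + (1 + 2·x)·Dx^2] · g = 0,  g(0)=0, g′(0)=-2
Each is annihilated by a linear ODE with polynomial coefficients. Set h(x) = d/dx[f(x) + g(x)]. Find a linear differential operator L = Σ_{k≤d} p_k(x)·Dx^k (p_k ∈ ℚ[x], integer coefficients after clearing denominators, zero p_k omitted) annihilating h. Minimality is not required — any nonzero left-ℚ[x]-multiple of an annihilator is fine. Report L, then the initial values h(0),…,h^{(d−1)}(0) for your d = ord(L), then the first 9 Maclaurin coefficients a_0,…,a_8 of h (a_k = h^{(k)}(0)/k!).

f: a_k = -2, -6, -9, -9, -27/4, -81/20, -81/40, -243/280, -729/2240, …
g: a_k = 0, -2, 2, -8/3, 4, -32/5, 32/3, -128/7, 32, …
Weyl lclm of L_f,L_g ⇒ L₀ (ord ≤ 3).
h=h₀': d/dx-closure on L₀ ⇒ L.
L = (-42 - 36·x) + (-1 - 36·x - 36·x^2)·Dx + (5 + 16·x + 12·x^2)·Dx^2  (order 2).
h: a_k = -8, -14, -35, -11, -209/4, 1037/20, -5363/40, 70951/280, -1149067/2240, …
ICs: h(0) = -8, h′(0) = -14.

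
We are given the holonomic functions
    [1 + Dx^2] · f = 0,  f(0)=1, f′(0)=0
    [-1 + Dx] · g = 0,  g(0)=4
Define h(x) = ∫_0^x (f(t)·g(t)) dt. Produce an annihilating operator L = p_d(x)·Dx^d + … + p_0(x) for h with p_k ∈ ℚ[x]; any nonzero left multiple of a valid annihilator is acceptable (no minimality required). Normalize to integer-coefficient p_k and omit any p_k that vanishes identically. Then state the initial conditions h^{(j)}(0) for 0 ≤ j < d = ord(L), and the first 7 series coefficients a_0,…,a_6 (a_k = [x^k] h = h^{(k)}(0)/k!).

f: a_k = 1, 0, -1/2, 0, 1/24, 0, -1/720, …
g: a_k = 4, 4, 2, 2/3, 1/6, 1/30, 1/180, …
f·g: L₀ = L_f ⊗_s L_g, ord ≤ 2·1.
∫: right-multiply L₀ by Dx.
L = 2·Dx - 2·Dx^2 + Dx^3  (order 3).
h: a_k = 0, 4, 2, 0, -1/3, -2/15, -1/45, …
ICs: h(0) = 0, h′(0) = 4, h′′(0) = 4.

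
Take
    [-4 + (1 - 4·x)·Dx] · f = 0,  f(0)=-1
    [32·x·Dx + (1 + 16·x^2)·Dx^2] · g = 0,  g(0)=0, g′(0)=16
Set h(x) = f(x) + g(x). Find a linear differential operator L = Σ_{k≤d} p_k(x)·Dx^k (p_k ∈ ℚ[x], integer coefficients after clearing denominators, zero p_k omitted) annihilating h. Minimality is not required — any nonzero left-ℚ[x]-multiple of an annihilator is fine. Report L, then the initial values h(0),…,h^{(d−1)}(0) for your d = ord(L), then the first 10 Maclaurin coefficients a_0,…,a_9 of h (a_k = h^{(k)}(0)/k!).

L = (-32 + 512·x + 1536·x^2)·Dx + (16 - 32·x + 256·x^2 + 1536·x^3)·Dx^2 + (-1 + 256·x^4)·Dx^3  (order 3).
h: a_k = -1, 12, -16, -448/3, -256, -1024/5, -4096, -180224/7, -65536, -1310720/9, …
ICs: h(0) = -1, h′(0) = 12, h′′(0) = -32.

f: a_k = -1, -4, -16, -64, -256, -1024, -4096, -16384, -65536, -262144, …
g: a_k = 0, 16, 0, -256/3, 0, 4096/5, 0, -65536/7, 0, 1048576/9, …
Weyl lclm of L_f,L_g ⇒ L₀ (ord ≤ 3).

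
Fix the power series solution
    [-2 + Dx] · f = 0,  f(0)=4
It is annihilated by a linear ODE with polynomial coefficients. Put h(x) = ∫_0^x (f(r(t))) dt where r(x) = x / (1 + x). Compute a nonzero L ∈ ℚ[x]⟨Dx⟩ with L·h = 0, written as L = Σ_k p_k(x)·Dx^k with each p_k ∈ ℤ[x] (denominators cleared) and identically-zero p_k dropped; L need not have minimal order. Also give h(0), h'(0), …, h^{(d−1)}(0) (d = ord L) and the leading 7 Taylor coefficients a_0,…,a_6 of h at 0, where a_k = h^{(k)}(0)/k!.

L = -2·Dx + (1 + 2·x + x^2)·Dx^2  (order 2).
h: a_k = 0, 4, 4, 0, -2/3, 8/15, -4/15, …
ICs: h(0) = 0, h′(0) = 4.

f: a_k = 4, 8, 8, 16/3, 8/3, 16/15, 16/45, …
Substitute x→r, Dx→(1/r')Dx; clear ⇒ L₀.
h=∫₀ˣh₀: take L = L₀·Dx.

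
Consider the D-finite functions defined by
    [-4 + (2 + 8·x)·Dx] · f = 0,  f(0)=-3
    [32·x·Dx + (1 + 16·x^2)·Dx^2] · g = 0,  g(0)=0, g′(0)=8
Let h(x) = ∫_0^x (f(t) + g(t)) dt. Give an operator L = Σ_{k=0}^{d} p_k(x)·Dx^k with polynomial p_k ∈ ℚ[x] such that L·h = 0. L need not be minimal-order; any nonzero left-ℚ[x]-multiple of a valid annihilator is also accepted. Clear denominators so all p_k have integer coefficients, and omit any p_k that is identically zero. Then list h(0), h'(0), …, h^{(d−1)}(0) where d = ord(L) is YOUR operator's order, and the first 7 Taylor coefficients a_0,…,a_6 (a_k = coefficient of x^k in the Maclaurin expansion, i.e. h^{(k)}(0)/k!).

f: a_k = -3, -6, 6, -12, 30, -84, 252, …
g: a_k = 0, 8, 0, -128/3, 0, 2048/5, 0, …
h₀=f+g: left-lcm gives L₀, ord ≤ 3.
h=∫₀ˣh₀: take L = L₀·Dx.
L = (-32 - 320·x + 1536·x^2 + 3072·x^3)·Dx^2 + (-22 - 128·x + 320·x^2 + 6144·x^3 + 10752·x^4)·Dx^3 + (-1 + 12·x + 96·x^2 + 384·x^3 + 1792·x^4 + 3072·x^5)·Dx^4  (order 4).
h: a_k = 0, -3, 1, 2, -41/3, 6, 814/15, …
ICs: h(0) = 0, h′(0) = -3, h′′(0) = 2, h′′′(0) = 12.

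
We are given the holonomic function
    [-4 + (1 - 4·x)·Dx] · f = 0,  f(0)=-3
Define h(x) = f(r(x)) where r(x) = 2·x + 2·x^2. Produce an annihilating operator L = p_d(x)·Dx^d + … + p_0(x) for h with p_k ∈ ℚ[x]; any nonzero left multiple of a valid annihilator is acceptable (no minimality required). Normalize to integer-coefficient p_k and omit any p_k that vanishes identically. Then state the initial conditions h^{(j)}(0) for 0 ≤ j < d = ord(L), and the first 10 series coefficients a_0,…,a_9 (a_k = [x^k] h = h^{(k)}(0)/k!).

L = (8 + 16·x) + (-1 + 8·x + 8·x^2)·Dx  (order 1).
h: a_k = -3, -24, -216, -1920, -17088, -152064, -1353216, -12042240, -107163648, -953647104, …
ICs: h(0) = -3.

f: a_k = -3, -12, -48, -192, -768, -3072, -12288, -49152, -196608, -786432, …
Substitute x→r, Dx→(1/r')Dx; clear ⇒ L₀.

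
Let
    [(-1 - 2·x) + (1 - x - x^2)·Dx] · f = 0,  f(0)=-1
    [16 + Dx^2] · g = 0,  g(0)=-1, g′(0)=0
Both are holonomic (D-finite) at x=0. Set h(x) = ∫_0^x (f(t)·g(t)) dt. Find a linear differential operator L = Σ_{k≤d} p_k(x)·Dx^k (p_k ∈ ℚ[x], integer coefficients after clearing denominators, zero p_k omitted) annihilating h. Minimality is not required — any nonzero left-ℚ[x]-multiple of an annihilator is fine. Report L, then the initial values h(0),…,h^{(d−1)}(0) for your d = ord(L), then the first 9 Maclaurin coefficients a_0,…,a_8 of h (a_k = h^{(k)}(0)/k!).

f: a_k = -1, -1, -2, -3, -5, -8, -13, -21, -34, …
g: a_k = -1, 0, 8, 0, -32/3, 0, 256/45, 0, -512/315, …
f·g: L₀ = L_f ⊗_s L_g, ord ≤ 1·2.
h=∫₀ˣh₀: take L = L₀·Dx.
L = (-14 + 16·x + 16·x^2)·Dx + (2 + 4·x)·Dx^2 + (-1 + x + x^2)·Dx^3  (order 3).
h: a_k = 0, 1, 1/2, -2, -5/4, -1/15, -8/9, -73/45, -751/360, …
ICs: h(0) = 0, h′(0) = 1, h′′(0) = 1.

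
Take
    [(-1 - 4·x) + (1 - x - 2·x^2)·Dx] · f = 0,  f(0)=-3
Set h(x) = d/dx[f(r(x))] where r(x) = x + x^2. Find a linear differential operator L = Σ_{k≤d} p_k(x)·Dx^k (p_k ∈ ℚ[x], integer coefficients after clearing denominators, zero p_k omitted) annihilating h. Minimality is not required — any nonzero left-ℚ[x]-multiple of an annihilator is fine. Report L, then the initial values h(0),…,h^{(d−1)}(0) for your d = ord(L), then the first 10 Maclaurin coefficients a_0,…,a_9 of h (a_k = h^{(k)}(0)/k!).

f: a_k = -3, -3, -9, -15, -33, -63, -129, -255, -513, -1023, …
f∘r: x↦r, Dx↦Dx/r' in L_f ⇒ L₀.
Differentiate: ansatz ord ≤ ord L₀ ⇒ L.
L = (8 + 10·x + 30·x^2 + 40·x^3 + 20·x^4) + (-1 - x + 5·x^2 + 10·x^3 + 10·x^4 + 4·x^5)·Dx  (order 1).
h: a_k = -3, -24, -99, -348, -1200, -3942, -12537, -39168, -120393, -365430, …
ICs: h(0) = -3.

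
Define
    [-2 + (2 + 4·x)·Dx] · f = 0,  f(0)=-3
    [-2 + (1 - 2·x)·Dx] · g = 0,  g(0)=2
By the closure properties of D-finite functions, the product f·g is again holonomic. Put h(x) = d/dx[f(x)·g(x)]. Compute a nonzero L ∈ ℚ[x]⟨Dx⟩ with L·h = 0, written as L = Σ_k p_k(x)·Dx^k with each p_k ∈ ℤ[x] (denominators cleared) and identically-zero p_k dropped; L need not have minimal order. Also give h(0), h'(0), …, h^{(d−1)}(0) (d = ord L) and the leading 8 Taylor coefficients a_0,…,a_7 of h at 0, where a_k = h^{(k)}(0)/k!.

L = (11 + 36·x + 12·x^2) + (-3 - 2·x + 12·x^2 + 8·x^3)·Dx  (order 1).
h: a_k = -18, -66, -207, -537, -5475/4, -12951/4, -61131/8, -138441/8, …
ICs: h(0) = -18.

f: a_k = -3, -3, 3/2, -3/2, 15/8, -21/8, 63/16, -99/16, …
g: a_k = 2, 4, 8, 16, 32, 64, 128, 256, …
L₀ := L_f ⊗_s L_g (sym. prod.), ord ≤ 1.
Derive L from L₀ (diff closure).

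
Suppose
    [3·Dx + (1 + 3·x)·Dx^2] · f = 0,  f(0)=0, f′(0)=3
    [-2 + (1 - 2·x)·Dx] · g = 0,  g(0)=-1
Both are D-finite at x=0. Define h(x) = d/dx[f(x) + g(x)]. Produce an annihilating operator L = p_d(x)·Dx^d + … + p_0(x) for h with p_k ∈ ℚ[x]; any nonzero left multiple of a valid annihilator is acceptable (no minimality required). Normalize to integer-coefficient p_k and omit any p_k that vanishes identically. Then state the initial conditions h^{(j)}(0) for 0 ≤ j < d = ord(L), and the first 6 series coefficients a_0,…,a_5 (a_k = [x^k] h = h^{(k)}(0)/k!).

L = (-144 - 72·x) + (-6 - 216·x - 144·x^2)·Dx + (7 + 13·x - 36·x^2 - 36·x^3)·Dx^2  (order 2).
h: a_k = 1, -17, 3, -145, 83, -1113, …
ICs: h(0) = 1, h′(0) = -17.

f: a_k = 0, 3, -9/2, 9, -81/4, 243/5, …
g: a_k = -1, -2, -4, -8, -16, -32, …
f+g: L₀ = lclm(L_f,L_g), ord ≤ 2+1.
h₀' ⇒ L via d/dx closure of L₀.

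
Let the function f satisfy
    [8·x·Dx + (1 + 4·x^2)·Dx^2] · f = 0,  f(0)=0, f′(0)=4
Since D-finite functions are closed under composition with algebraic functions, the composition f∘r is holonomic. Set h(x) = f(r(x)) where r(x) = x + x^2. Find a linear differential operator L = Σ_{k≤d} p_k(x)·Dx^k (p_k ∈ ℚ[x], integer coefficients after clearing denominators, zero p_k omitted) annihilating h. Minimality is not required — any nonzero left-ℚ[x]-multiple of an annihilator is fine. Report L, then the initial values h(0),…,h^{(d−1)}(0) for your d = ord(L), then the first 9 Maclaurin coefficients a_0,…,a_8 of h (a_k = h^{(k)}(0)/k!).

f: a_k = 0, 4, 0, -16/3, 0, 64/5, 0, -256/7, 0, …
h₀=f(r): pull back L_f along r ⇒ L₀.
L = (-2 + 8·x + 32·x^2 + 48·x^3 + 24·x^4)·Dx + (1 + 2·x + 4·x^2 + 16·x^3 + 20·x^4 + 8·x^5)·Dx^2  (order 2).
h: a_k = 0, 4, 4, -16/3, -16, -16/5, 176/3, 640/7, -128, …
ICs: h(0) = 0, h′(0) = 4.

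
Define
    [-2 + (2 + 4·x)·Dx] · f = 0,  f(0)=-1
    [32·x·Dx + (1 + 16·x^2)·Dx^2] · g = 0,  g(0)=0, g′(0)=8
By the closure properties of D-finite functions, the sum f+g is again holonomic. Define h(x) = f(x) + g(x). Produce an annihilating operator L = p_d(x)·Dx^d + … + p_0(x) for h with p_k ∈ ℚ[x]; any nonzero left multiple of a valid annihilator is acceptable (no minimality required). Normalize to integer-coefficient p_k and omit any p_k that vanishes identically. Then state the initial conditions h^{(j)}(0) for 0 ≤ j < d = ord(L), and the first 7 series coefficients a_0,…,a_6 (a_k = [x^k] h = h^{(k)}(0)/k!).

L = (-32 - 160·x + 1536·x^2 + 1536·x^3)·Dx + (-35 - 128·x + 1312·x^2 + 6144·x^3 + 5376·x^4)·Dx^2 + (-1 + 30·x + 96·x^2 + 576·x^3 + 1792·x^4 + 1536·x^5)·Dx^3  (order 3).
h: a_k = -1, 7, 1/2, -259/6, 5/8, 16349/40, 21/16, …
ICs: h(0) = -1, h′(0) = 7, h′′(0) = 1.

f: a_k = -1, -1, 1/2, -1/2, 5/8, -7/8, 21/16, …
g: a_k = 0, 8, 0, -128/3, 0, 2048/5, 0, …
f+g: L₀ = lclm(L_f,L_g), ord ≤ 1+2.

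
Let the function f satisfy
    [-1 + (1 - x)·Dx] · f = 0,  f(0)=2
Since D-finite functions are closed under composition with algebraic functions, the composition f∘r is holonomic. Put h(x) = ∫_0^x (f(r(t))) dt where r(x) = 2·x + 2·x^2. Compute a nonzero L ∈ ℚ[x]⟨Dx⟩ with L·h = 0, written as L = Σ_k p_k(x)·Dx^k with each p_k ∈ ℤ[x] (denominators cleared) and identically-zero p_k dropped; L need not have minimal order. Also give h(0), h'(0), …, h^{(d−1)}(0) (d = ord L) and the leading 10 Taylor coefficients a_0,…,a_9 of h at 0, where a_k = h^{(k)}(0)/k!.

L = (2 + 4·x)·Dx + (-1 + 2·x + 2·x^2)·Dx^2  (order 2).
h: a_k = 0, 2, 2, 4, 8, 88/5, 40, 656/7, 224, 544, …
ICs: h(0) = 0, h′(0) = 2.

f: a_k = 2, 2, 2, 2, 2, 2, 2, 2, 2, 2, …
h₀=f(r): pull back L_f along r ⇒ L₀.
h=∫₀ˣh₀: take L = L₀·Dx.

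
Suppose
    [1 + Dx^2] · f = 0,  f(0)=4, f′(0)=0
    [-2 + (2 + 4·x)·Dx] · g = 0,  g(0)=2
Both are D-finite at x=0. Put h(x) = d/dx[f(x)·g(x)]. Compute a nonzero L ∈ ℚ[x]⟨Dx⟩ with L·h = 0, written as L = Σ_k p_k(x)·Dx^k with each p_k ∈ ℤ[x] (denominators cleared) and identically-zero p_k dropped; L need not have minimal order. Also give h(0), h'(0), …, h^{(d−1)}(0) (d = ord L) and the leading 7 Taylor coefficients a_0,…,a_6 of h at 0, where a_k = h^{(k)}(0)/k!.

f: a_k = 4, 0, -2, 0, 1/6, 0, -1/180, …
g: a_k = 2, 2, -1, 1, -5/4, 7/4, -21/8, …
f·g: L₀ = L_f ⊗_s L_g, ord ≤ 2·1.
h₀' ⇒ L via d/dx closure of L₀.
L = (2 + 12·x + 16·x^2 + 8·x^3 + 4·x^4) + (1 - 6·x^2 - 4·x^3)·Dx + (1 + 5·x + 9·x^2 + 8·x^3 + 4·x^4)·Dx^2  (order 2).
h: a_k = 8, -16, 0, -32/3, 80/3, -736/15, 4144/45, …
ICs: h(0) = 8, h′(0) = -16.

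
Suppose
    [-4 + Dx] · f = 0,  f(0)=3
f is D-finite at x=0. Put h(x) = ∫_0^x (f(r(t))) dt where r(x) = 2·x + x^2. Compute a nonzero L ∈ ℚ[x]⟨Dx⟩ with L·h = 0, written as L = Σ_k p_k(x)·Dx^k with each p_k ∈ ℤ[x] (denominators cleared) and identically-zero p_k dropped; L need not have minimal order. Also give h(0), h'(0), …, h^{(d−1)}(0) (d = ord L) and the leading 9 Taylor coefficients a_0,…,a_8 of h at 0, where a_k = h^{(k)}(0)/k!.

f: a_k = 3, 12, 24, 32, 32, 128/5, 256/15, 1024/105, 512/105, …
Change of var in L_f (x↦r) gives L₀.
h=∫₀ˣh₀: take L = L₀·Dx.
L = (-8 - 8·x)·Dx + Dx^2  (order 2).
h: a_k = 0, 3, 12, 36, 88, 184, 1696/5, 59104/105, 89632/105, …
ICs: h(0) = 0, h′(0) = 3.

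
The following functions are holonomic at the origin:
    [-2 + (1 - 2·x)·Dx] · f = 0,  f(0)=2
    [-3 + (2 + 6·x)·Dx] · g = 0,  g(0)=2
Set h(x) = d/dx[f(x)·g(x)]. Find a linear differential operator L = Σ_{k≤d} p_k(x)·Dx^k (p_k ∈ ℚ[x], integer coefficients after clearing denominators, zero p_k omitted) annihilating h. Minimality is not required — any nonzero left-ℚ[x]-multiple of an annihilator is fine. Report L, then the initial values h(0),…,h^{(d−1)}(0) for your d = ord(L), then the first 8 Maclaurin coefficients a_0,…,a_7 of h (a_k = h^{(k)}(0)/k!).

f: a_k = 2, 4, 8, 16, 32, 64, 128, 256, …
g: a_k = 2, 3, -9/4, 27/8, -405/64, 1701/128, -15309/512, 72171/1024, …
Product ⇒ symmetric product L₀, ord ≤ 1.
h=h₀': d/dx-closure on L₀ ⇒ L.
L = (47 + 252·x + 108·x^2) + (-14 - 26·x + 72·x^2 + 72·x^3)·Dx  (order 1).
h: a_k = 14, 47, 645/4, 3035/8, 69205/64, 286257/128, 3176929/512, 11708435/1024, …
ICs: h(0) = 14.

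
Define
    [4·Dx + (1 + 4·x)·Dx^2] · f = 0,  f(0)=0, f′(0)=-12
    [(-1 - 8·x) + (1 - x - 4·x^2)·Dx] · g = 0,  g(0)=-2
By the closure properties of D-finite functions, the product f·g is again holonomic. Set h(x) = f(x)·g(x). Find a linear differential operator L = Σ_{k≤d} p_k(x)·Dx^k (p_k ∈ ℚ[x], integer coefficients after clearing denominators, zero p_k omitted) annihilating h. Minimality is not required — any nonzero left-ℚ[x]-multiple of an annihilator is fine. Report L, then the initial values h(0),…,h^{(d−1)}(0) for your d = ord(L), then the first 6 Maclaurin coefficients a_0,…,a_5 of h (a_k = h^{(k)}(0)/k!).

f: a_k = 0, -12, 24, -64, 192, -3072/5, …
g: a_k = -2, -2, -10, -18, -58, -130, …
f·g: L₀ = L_f ⊗_s L_g, ord ≤ 2·1.
L = (12 + 64·x) + (-2 + 28·x + 80·x^2)·Dx + (-1 - 3·x + 8·x^2 + 16·x^3)·Dx^2  (order 2).
h: a_k = 0, 24, -24, 200, -280, 8744/5, …
ICs: h(0) = 0, h′(0) = 24.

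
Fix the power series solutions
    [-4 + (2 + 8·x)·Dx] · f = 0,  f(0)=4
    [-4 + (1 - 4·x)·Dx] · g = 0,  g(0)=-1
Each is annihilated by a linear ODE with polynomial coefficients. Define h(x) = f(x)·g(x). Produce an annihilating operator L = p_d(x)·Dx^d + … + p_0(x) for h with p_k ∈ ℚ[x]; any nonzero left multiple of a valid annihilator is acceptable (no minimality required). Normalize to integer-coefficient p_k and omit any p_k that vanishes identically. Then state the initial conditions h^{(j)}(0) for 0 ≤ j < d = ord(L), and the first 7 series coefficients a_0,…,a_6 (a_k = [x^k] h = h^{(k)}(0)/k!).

L = (6 + 8·x) + (-1 + 16·x^2)·Dx  (order 1).
h: a_k = -4, -24, -88, -368, -1432, -5840, -23024, …
ICs: h(0) = -4.

f: a_k = 4, 8, -8, 16, -40, 112, -336, …
g: a_k = -1, -4, -16, -64, -256, -1024, -4096, …
Product ⇒ symmetric product L₀, ord ≤ 1.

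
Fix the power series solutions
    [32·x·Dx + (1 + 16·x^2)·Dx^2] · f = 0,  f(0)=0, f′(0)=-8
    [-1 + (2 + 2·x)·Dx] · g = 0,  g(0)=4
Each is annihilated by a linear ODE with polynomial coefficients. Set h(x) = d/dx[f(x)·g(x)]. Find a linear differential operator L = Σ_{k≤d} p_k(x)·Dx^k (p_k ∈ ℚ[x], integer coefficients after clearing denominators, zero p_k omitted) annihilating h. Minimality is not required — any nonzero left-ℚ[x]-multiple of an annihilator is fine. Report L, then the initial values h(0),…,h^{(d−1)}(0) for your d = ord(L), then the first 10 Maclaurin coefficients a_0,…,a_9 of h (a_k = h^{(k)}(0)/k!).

f: a_k = 0, -8, 0, 128/3, 0, -2048/5, 0, 32768/7, 0, -524288/9, …
g: a_k = 4, 2, -1/2, 1/4, -5/32, 7/64, -21/256, 33/512, -429/8192, 715/16384, …
L₀ := L_f ⊗_s L_g (sym. prod.), ord ≤ 2.
h₀' ⇒ L via d/dx closure of L₀.
L = (125 + 640·x - 5728·x^2 - 6144·x^3 - 768·x^4) + (268 + 1164·x - 10368·x^2 - 29696·x^3 - 21504·x^4 - 3072·x^5)·Dx + (12 - 232·x - 372·x^2 - 4096·x^3 - 9088·x^4 - 6144·x^5 - 1024·x^6)·Dx^2  (order 2).
h: a_k = -32, -32, 524, 1000/3, -99509/12, -97129/20, 63582493/480, 62254327/840, -15179450477/7168, -74434305481/64512, …
ICs: h(0) = -32, h′(0) = -32.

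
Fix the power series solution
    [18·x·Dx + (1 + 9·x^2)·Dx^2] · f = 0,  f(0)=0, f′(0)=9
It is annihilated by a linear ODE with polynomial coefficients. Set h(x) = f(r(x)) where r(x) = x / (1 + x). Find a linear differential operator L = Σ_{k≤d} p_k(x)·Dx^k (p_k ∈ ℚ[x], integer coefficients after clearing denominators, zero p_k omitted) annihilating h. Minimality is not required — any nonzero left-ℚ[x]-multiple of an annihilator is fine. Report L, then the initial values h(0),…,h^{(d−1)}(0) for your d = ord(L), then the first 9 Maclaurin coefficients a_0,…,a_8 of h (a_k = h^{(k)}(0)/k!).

L = (2 + 20·x)·Dx + (1 + 2·x + 10·x^2)·Dx^2  (order 2).
h: a_k = 0, 9, -9, -18, 72, -36/5, -468, 5976/7, 2016, …
ICs: h(0) = 0, h′(0) = 9.

f: a_k = 0, 9, 0, -27, 0, 729/5, 0, -6561/7, 0, …
h₀=f(r): pull back L_f along r ⇒ L₀.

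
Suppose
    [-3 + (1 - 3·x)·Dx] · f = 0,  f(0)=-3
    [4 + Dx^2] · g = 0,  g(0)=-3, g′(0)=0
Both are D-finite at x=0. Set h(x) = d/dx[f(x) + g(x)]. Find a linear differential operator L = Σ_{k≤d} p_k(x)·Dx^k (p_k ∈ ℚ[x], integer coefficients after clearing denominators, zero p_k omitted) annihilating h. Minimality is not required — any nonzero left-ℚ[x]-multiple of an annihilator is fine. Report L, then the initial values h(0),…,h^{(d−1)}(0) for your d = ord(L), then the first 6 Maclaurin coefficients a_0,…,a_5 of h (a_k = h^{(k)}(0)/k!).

f: a_k = -3, -9, -27, -81, -243, -729, …
g: a_k = -3, 0, 6, 0, -2, 0, …
f+g: L₀ = lclm(L_f,L_g), ord ≤ 1+2.
h₀' ⇒ L via d/dx closure of L₀.
L = (1344 - 288·x + 432·x^2) + (-116 + 396·x - 216·x^2 + 216·x^3)·Dx + (336 - 72·x + 108·x^2)·Dx^2 + (-29 + 99·x - 54·x^2 + 54·x^3)·Dx^3  (order 3).
h: a_k = -9, -42, -243, -980, -3645, -65602/5, …
ICs: h(0) = -9, h′(0) = -42, h′′(0) = -486.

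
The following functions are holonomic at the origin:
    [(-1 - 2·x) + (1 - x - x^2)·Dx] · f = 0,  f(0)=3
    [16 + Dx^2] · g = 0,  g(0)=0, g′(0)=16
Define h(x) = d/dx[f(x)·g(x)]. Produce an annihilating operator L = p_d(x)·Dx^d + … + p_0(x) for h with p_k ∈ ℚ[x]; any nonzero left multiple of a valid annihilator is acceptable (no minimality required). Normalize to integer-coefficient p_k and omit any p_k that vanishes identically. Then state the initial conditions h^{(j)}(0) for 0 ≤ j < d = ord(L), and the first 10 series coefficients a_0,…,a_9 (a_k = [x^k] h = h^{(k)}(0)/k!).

L = (54 - 256·x - 128·x^2 + 256·x^3 + 128·x^4) + (-13 - 10·x + 48·x^2 + 32·x^3)·Dx + (7 - 15·x - 7·x^2 + 16·x^3 + 8·x^4)·Dx^2  (order 2).
h: a_k = 48, 96, -96, 64, 432, 3072/5, 15728/15, 42368/21, 388064/105, 1252768/189, …
ICs: h(0) = 48, h′(0) = 96.

f: a_k = 3, 3, 6, 9, 15, 24, 39, 63, 102, 165, …
g: a_k = 0, 16, 0, -128/3, 0, 512/15, 0, -4096/315, 0, 8192/2835, …
L₀ := L_f ⊗_s L_g (sym. prod.), ord ≤ 2.
Derive L from L₀ (diff closure).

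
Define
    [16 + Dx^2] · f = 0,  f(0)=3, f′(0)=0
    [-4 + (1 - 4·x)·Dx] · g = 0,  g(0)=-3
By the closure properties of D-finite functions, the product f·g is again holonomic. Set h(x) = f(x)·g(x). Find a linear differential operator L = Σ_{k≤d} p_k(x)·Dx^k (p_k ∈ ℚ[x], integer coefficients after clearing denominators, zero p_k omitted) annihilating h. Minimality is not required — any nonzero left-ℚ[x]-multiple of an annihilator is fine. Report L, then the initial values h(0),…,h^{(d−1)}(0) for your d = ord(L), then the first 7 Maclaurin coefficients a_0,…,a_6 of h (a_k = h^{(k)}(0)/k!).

L = (-16 + 64·x) + 8·Dx + (-1 + 4·x)·Dx^2  (order 2).
h: a_k = -9, -36, -72, -288, -1248, -4992, -99584/5, …
ICs: h(0) = -9, h′(0) = -36.

f: a_k = 3, 0, -24, 0, 32, 0, -256/15, …
g: a_k = -3, -12, -48, -192, -768, -3072, -12288, …
Sym-product of L_f,L_g gives L₀ (≤ ord 2).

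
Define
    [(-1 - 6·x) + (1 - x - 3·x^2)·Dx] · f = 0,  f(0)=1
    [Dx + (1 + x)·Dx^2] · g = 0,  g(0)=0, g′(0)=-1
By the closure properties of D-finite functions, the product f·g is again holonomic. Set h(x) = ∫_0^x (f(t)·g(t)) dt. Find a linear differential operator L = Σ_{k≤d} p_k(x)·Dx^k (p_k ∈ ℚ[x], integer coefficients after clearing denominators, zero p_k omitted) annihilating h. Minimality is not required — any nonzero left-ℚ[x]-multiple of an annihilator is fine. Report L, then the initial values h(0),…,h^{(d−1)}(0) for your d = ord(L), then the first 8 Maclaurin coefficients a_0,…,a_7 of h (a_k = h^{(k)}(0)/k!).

f: a_k = 1, 1, 4, 7, 19, 40, 97, 217, …
g: a_k = 0, -1, 1/2, -1/3, 1/4, -1/5, 1/6, -1/7, …
Sym-product of L_f,L_g gives L₀ (≤ ord 2).
h=∫₀ˣh₀: take L = L₀·Dx.
L = (7 + 12·x)·Dx + (1 + 15·x + 15·x^2)·Dx^2 + (-1 + 4·x^2 + 3·x^3)·Dx^3  (order 3).
h: a_k = 0, 0, -1/2, -1/6, -23/24, -61/60, -1007/360, -478/105, …
ICs: h(0) = 0, h′(0) = 0, h′′(0) = -1.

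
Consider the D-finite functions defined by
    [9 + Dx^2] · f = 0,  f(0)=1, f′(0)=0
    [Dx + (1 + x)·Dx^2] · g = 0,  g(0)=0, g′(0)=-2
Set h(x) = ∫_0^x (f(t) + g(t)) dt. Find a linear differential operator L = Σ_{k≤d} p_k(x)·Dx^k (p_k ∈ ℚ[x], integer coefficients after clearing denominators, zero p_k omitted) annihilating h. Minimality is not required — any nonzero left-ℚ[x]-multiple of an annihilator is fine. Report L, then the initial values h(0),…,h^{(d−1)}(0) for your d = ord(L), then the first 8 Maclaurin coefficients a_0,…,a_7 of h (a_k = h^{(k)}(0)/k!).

L = (135 + 162·x + 81·x^2)·Dx^2 + (99 + 261·x + 243·x^2 + 81·x^3)·Dx^3 + (15 + 18·x + 9·x^2)·Dx^4 + (11 + 29·x + 27·x^2 + 9·x^3)·Dx^5  (order 5).
h: a_k = 0, 1, -1, -7/6, -1/6, 31/40, -1/15, -163/1680, …
ICs: h(0) = 0, h′(0) = 1, h′′(0) = -2, h′′′(0) = -7, h′′′′(0) = -4.

f: a_k = 1, 0, -9/2, 0, 27/8, 0, -81/80, 0, …
g: a_k = 0, -2, 1, -2/3, 1/2, -2/5, 1/3, -2/7, …
Weyl lclm of L_f,L_g ⇒ L₀ (ord ≤ 4).
h=∫h₀ ⇒ L = L₀·Dx.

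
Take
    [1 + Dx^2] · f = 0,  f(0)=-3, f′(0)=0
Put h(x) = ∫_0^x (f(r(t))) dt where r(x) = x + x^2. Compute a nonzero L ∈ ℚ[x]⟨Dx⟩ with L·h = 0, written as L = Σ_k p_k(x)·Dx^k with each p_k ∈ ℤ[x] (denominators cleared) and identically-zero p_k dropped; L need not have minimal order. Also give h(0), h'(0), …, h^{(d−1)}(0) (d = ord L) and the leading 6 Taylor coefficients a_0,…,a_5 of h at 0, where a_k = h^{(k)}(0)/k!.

f: a_k = -3, 0, 3/2, 0, -1/8, 0, …
Change of var in L_f (x↦r) gives L₀.
h=∫h₀ ⇒ L = L₀·Dx.
L = (1 + 6·x + 12·x^2 + 8·x^3)·Dx - 2·Dx^2 + (1 + 2·x)·Dx^3  (order 3).
h: a_k = 0, -3, 0, 1/2, 3/4, 11/40, …
ICs: h(0) = 0, h′(0) = -3, h′′(0) = 0.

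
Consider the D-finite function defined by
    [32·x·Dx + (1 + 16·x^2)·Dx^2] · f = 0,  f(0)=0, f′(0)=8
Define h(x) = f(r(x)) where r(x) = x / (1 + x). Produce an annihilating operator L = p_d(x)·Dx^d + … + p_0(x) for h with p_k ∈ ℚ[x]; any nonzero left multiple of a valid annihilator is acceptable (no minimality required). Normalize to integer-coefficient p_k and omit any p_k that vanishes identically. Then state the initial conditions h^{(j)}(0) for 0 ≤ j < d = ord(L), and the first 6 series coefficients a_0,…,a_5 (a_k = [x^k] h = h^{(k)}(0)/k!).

f: a_k = 0, 8, 0, -128/3, 0, 2048/5, …
Substitute x→r, Dx→(1/r')Dx; clear ⇒ L₀.
L = (2 + 34·x)·Dx + (1 + 2·x + 17·x^2)·Dx^2  (order 2).
h: a_k = 0, 8, -8, -104/3, 120, 808/5, …
ICs: h(0) = 0, h′(0) = 8.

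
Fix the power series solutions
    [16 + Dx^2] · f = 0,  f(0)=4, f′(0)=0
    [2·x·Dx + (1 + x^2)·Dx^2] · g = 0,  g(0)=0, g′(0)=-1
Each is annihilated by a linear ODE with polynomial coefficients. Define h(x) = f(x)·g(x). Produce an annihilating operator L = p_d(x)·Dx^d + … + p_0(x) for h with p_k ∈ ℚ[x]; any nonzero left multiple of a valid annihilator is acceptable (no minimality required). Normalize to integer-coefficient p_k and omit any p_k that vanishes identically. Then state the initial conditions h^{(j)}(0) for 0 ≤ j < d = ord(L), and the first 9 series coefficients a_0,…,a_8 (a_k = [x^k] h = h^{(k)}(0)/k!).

L = (5440 + 19136·x^2 + 25856·x^4 + 16384·x^6 + 4096·x^8) + (1152·x + 3200·x^3 + 3072·x^5 + 1024·x^7)·Dx + (612 + 2252·x^2 + 3168·x^4 + 2048·x^6 + 512·x^8)·Dx^2 + (72·x + 200·x^3 + 192·x^5 + 64·x^7)·Dx^3 + (17 + 66·x^2 + 97·x^4 + 64·x^6 + 16·x^8)·Dx^4  (order 4).
h: a_k = 0, -4, 0, 100/3, 0, -812/15, 0, 13844/315, 0, …
ICs: h(0) = 0, h′(0) = -4, h′′(0) = 0, h′′′(0) = 200.

f: a_k = 4, 0, -32, 0, 128/3, 0, -1024/45, 0, 2048/315, …
g: a_k = 0, -1, 0, 1/3, 0, -1/5, 0, 1/7, 0, …
Sym-product of L_f,L_g gives L₀ (≤ ord 4).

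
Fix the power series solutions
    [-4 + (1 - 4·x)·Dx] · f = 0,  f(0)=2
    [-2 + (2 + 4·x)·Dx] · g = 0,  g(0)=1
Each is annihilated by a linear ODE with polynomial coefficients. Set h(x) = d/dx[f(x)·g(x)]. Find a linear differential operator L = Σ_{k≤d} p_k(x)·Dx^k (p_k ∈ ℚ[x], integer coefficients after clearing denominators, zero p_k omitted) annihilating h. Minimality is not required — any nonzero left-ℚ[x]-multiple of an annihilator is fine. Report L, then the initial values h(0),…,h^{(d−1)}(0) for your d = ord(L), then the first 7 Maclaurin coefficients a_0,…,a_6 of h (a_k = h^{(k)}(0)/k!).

f: a_k = 2, 8, 32, 128, 512, 2048, 8192, …
g: a_k = 1, 1, -1/2, 1/2, -5/8, 7/8, -21/16, …
h₀=f·g: eliminate ⇒ L₀, order ≤ 1·1.
h₀' ⇒ L via d/dx closure of L₀.
L = (39 + 120·x + 48·x^2) + (-5 + 6·x + 48·x^2 + 32·x^3)·Dx  (order 1).
h: a_k = 10, 78, 471, 2507, 50175/4, 240777/4, 2247483/8, …
ICs: h(0) = 10.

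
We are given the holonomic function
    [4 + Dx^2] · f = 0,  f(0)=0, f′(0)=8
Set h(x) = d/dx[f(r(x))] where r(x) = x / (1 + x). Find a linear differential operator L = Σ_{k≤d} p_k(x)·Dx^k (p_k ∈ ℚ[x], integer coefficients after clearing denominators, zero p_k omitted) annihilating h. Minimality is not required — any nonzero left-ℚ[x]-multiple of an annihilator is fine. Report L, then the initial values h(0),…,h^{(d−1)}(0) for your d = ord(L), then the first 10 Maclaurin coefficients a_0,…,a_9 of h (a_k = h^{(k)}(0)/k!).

f: a_k = 0, 8, 0, -16/3, 0, 16/15, 0, -32/315, 0, 16/2835, …
f∘r: x↦r, Dx↦Dx/r' in L_f ⇒ L₀.
h₀' ⇒ L via d/dx closure of L₀.
L = (10 + 12·x + 6·x^2) + (6 + 18·x + 18·x^2 + 6·x^3)·Dx + (1 + 4·x + 6·x^2 + 4·x^3 + x^4)·Dx^2  (order 2).
h: a_k = 8, -16, 8, 32, -344/3, 240, -17672/45, 24256/45, -197048/315, 36592/63, …
ICs: h(0) = 8, h′(0) = -16.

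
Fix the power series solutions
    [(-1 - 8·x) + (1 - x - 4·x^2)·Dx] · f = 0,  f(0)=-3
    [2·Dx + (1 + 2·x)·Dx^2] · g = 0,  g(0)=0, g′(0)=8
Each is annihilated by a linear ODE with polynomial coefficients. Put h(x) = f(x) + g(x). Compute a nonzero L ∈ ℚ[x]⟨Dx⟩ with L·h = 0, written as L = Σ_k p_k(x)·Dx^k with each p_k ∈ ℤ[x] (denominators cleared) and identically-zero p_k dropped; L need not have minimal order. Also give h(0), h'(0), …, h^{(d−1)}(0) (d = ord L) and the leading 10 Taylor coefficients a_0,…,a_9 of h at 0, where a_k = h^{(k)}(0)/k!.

f: a_k = -3, -3, -15, -27, -87, -195, -543, -1323, -3495, -8787, …
g: a_k = 0, 8, -8, 32/3, -16, 128/5, -128/3, 512/7, -128, 2048/9, …
Sum ⇒ L₀ = lclm(L_f,L_g) in ℚ(x)⟨Dx⟩.
L = (94 + 644·x + 1664·x^2 + 1920·x^3 + 1536·x^4)·Dx + (23 + 324·x + 1448·x^2 + 3072·x^3 + 3904·x^4 + 2560·x^5)·Dx^2 + (-6 - 35·x - 53·x^2 + 98·x^3 + 528·x^4 + 864·x^5 + 512·x^6)·Dx^3  (order 3).
h: a_k = -3, 5, -23, -49/3, -103, -847/5, -1757/3, -8749/7, -3623, -77035/9, …
ICs: h(0) = -3, h′(0) = 5, h′′(0) = -46.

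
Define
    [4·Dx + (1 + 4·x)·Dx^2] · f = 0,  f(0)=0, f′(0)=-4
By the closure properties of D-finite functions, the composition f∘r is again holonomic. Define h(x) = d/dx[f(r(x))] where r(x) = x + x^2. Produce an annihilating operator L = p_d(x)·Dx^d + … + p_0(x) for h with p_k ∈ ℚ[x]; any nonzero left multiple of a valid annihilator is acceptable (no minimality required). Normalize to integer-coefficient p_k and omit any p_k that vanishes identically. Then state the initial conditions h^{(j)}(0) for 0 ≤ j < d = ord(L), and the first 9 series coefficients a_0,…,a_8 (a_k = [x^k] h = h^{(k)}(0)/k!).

f: a_k = 0, -4, 8, -64/3, 64, -1024/5, 2048/3, -16384/7, 8192, …
Change of var in L_f (x↦r) gives L₀.
Derive L from L₀ (diff closure).
L = 2 + (1 + 2·x)·Dx  (order 1).
h: a_k = -4, 8, -16, 32, -64, 128, -256, 512, -1024, …
ICs: h(0) = -4.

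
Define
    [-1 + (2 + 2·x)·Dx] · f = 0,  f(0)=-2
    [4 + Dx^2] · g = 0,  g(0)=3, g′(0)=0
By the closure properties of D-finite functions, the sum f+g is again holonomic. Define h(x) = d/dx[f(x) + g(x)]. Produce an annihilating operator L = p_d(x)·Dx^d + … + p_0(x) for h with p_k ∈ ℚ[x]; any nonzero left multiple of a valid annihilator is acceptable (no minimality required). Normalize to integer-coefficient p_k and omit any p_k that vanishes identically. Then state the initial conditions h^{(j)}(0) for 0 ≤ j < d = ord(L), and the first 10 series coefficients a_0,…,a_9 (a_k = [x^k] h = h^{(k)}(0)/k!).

L = (-124 - 128·x - 64·x^2) + (-152 - 408·x - 384·x^2 - 128·x^3)·Dx + (-31 - 32·x - 16·x^2)·Dx^2 + (-38 - 102·x - 96·x^2 - 32·x^3)·Dx^3  (order 3).
h: a_k = -1, -23/2, -3/8, 133/16, -35/128, -1733/1280, -231/1024, 77813/215040, -6435/32768, 10962187/61931520, …
ICs: h(0) = -1, h′(0) = -23/2, h′′(0) = -3/4.

f: a_k = -2, -1, 1/4, -1/8, 5/64, -7/128, 21/512, -33/1024, 429/16384, -715/32768, …
g: a_k = 3, 0, -6, 0, 2, 0, -4/15, 0, 2/105, 0, …
Sum ⇒ L₀ = lclm(L_f,L_g) in ℚ(x)⟨Dx⟩.
Derive L from L₀ (diff closure).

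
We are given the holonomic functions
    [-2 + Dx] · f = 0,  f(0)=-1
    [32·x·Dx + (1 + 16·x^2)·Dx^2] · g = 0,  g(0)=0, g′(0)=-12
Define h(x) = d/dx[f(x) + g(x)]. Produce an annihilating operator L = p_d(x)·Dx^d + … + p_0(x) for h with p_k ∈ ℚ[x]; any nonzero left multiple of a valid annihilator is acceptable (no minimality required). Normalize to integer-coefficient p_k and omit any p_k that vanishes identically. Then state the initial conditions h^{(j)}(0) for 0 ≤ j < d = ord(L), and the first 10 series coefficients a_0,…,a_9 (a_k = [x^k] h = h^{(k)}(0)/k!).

f: a_k = -1, -2, -2, -4/3, -2/3, -4/15, -4/45, -8/315, -2/315, -4/2835, …
g: a_k = 0, -12, 0, 64, 0, -3072/5, 0, 49152/7, 0, -262144/3, …
h₀=f+g: left-lcm gives L₀, ord ≤ 3.
Differentiate: ansatz ord ≤ ord L₀ ⇒ L.
L = (32 - 64·x - 1536·x^2 - 1024·x^3) + (-18 + 704·x^2 - 512·x^4)·Dx + (1 + 16·x + 32·x^2 + 256·x^3 + 256·x^4)·Dx^2  (order 2).
h: a_k = -14, -4, 188, -8/3, -9220/3, -8/15, 2211832/45, -16/315, -247726084/315, -8/2835, …
ICs: h(0) = -14, h′(0) = -4.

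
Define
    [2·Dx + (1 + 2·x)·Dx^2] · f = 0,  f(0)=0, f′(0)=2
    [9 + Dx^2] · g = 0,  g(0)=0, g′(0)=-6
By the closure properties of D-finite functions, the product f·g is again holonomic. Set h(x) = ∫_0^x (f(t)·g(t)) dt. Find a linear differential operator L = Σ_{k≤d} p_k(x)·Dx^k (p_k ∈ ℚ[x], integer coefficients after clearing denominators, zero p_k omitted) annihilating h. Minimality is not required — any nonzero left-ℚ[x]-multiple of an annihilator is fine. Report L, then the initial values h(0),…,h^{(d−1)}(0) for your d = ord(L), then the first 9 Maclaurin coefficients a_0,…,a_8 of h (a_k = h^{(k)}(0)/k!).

f: a_k = 0, 2, -2, 8/3, -4, 32/5, -32/3, 128/7, -32, …
g: a_k = 0, -6, 0, 9, 0, -81/20, 0, 243/280, 0, …
L₀ := L_f ⊗_s L_g (sym. prod.), ord ≤ 4.
∫: right-multiply L₀ by Dx.
L = (63 + 1053·x + 3969·x^2 + 5832·x^3 + 2916·x^4)·Dx + (63 + 450·x + 972·x^2 + 648·x^3)·Dx^2 + (25 + 270·x + 918·x^2 + 1296·x^3 + 648·x^4)·Dx^3 + (7 + 50·x + 108·x^2 + 72·x^3)·Dx^4 + (2 + 17·x + 53·x^2 + 72·x^3 + 36·x^4)·Dx^5  (order 5).
h: a_k = 0, 0, 0, -4, 3, 2/5, 1, -45/14, 361/80, …
ICs: h(0) = 0, h′(0) = 0, h′′(0) = 0, h′′′(0) = -24, h′′′′(0) = 72.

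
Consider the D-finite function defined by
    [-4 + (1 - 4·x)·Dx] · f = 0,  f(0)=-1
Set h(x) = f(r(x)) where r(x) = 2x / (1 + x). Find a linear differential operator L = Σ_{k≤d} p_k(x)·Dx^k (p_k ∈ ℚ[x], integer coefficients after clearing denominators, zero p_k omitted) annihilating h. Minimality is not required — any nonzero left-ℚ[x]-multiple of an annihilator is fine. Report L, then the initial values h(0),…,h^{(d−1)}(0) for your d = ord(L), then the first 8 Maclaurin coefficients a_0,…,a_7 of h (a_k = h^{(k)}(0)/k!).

L = 8 + (-1 + 6·x + 7·x^2)·Dx  (order 1).
h: a_k = -1, -8, -56, -392, -2744, -19208, -134456, -941192, …
ICs: h(0) = -1.

f: a_k = -1, -4, -16, -64, -256, -1024, -4096, -16384, …
h₀=f(r): pull back L_f along r ⇒ L₀.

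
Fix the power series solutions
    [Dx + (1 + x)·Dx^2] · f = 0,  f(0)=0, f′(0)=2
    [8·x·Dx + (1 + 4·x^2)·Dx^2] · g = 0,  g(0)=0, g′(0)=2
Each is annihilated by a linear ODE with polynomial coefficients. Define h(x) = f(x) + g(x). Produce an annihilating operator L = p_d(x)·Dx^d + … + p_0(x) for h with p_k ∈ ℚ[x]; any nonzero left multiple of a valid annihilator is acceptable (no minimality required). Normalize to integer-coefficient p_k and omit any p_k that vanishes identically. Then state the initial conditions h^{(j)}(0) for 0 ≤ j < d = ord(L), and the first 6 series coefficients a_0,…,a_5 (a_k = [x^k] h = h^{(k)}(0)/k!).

f: a_k = 0, 2, -1, 2/3, -1/2, 2/5, …
g: a_k = 0, 2, 0, -8/3, 0, 32/5, …
L₀ := lclm(L_f,L_g); ord L₀ ≤ 2+2.
L = (-8 - 24·x + 96·x^2 + 32·x^3)·Dx + (-10 - 16·x + 72·x^2 + 192·x^3 + 64·x^4)·Dx^2 + (-1 + 7·x + 8·x^2 + 32·x^3 + 48·x^4 + 16·x^5)·Dx^3  (order 3).
h: a_k = 0, 4, -1, -2, -1/2, 34/5, …
ICs: h(0) = 0, h′(0) = 4, h′′(0) = -2.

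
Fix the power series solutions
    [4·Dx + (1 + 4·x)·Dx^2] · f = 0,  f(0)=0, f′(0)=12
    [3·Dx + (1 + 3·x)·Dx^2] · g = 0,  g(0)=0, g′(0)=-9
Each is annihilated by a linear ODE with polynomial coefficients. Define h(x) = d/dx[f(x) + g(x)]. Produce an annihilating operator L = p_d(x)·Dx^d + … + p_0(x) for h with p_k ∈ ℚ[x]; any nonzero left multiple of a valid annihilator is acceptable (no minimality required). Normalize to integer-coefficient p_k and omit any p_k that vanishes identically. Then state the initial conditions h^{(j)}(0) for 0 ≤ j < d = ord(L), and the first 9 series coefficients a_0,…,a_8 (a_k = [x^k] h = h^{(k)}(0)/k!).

f: a_k = 0, 12, -24, 64, -192, 3072/5, -2048, 49152/7, -24576, …
g: a_k = 0, -9, 27/2, -27, 243/4, -729/5, 729/2, -6561/7, 19683/8, …
Sum ⇒ L₀ = lclm(L_f,L_g) in ℚ(x)⟨Dx⟩.
h₀' ⇒ L via d/dx closure of L₀.
L = 24 + (14 + 48·x)·Dx + (1 + 7·x + 12·x^2)·Dx^2  (order 2).
h: a_k = 3, -21, 111, -525, 2343, -10101, 42591, -176925, 727383, …
ICs: h(0) = 3, h′(0) = -21.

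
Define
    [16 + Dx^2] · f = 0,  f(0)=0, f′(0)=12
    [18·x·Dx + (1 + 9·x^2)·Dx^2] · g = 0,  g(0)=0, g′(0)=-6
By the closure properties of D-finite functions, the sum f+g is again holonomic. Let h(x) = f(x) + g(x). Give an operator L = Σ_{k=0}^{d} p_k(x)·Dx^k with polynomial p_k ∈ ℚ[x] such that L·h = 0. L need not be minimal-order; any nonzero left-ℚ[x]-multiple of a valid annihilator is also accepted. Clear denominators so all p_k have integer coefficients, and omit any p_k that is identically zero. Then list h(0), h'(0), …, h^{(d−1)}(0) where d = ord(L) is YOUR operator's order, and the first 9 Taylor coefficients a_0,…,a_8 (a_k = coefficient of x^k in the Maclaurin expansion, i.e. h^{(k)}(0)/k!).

L = (-13248·x + 181440·x^3 + 186624·x^5)·Dx + (-16 + 6048·x^2 + 66096·x^4 + 93312·x^6)·Dx^2 + (-828·x + 11340·x^3 + 11664·x^5)·Dx^3 + (-1 + 378·x^2 + 4131·x^4 + 5832·x^6)·Dx^4  (order 4).
h: a_k = 0, 6, 0, -14, 0, -358/5, 0, 64586/105, 0, …
ICs: h(0) = 0, h′(0) = 6, h′′(0) = 0, h′′′(0) = -84.

f: a_k = 0, 12, 0, -32, 0, 128/5, 0, -1024/105, 0, …
g: a_k = 0, -6, 0, 18, 0, -486/5, 0, 4374/7, 0, …
h₀=f+g: left-lcm gives L₀, ord ≤ 4.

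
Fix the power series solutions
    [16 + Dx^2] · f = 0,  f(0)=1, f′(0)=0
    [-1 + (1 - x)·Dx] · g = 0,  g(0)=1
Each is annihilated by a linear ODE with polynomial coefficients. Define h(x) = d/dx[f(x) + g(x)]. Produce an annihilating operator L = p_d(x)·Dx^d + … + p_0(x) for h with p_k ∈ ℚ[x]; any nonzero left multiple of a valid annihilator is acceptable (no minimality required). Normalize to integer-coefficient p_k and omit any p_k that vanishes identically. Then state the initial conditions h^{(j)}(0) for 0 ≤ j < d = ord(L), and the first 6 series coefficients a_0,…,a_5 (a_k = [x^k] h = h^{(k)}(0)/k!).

f: a_k = 1, 0, -8, 0, 32/3, 0, …
g: a_k = 1, 1, 1, 1, 1, 1, …
f+g: L₀ = lclm(L_f,L_g), ord ≤ 2+1.
h=h₀': d/dx-closure on L₀ ⇒ L.
L = (448 - 512·x + 256·x^2) + (-176 + 432·x - 384·x^2 + 128·x^3)·Dx + (28 - 32·x + 16·x^2)·Dx^2 + (-11 + 27·x - 24·x^2 + 8·x^3)·Dx^3  (order 3).
h: a_k = 1, -14, 3, 140/3, 5, -422/15, …
ICs: h(0) = 1, h′(0) = -14, h′′(0) = 6.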